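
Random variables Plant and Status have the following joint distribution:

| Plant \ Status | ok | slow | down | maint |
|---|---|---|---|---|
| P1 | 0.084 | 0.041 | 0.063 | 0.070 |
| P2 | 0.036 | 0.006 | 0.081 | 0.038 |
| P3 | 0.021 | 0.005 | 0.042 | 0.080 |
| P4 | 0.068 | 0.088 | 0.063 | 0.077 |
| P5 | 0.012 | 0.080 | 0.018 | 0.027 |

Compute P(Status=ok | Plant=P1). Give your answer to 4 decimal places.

0.3256

P(Plant=P1) = 0.084 + 0.041 + 0.063 + 0.070 = 0.258.
P(Status=ok | Plant=P1) = 0.084/0.258 = 0.3256.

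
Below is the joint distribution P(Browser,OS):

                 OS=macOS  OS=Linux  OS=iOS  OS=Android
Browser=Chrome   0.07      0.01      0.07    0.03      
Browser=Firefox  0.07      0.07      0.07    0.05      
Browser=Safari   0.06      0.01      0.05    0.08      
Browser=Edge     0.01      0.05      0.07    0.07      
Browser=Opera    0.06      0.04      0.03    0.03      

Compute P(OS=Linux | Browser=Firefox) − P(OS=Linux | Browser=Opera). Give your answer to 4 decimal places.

P(Browser=Firefox) = 0.07 + 0.07 + 0.07 + 0.05 = 0.26; P(OS=Linux | Browser=Firefox) = 0.07/0.26 = 0.26923.
P(Browser=Opera) = 0.06 + 0.04 + 0.03 + 0.03 = 0.16; P(OS=Linux | Browser=Opera) = 0.04/0.16 = 0.25000.
Difference = 0.0192.

0.0192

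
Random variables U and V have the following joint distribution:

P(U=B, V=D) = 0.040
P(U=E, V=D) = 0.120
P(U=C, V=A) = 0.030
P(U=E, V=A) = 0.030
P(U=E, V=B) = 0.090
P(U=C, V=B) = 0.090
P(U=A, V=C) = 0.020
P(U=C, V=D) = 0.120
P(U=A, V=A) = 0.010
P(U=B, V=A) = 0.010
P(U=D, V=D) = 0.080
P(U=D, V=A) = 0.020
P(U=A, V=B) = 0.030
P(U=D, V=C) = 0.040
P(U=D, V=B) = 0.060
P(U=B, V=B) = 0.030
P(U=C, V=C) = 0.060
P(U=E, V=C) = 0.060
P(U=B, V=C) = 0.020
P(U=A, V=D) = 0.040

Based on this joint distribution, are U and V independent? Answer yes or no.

yes

Every cell satisfies P(U,V) = P(U)·P(V). For instance P(U=C) = 0.300, P(V=C) = 0.200, and 0.300×0.200 = 0.060 matches the joint entry. So U and V are independent.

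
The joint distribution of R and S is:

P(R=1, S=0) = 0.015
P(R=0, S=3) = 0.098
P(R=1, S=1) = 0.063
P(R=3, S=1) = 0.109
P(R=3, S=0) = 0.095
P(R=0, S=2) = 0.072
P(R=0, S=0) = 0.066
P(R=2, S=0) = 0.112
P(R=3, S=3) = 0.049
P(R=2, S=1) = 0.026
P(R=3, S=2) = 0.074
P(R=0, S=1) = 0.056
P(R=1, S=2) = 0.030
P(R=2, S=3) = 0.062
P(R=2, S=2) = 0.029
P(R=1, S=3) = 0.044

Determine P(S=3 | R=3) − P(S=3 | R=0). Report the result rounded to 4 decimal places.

-0.1858

P(R=3) = 0.095 + 0.109 + 0.074 + 0.049 = 0.327; P(S=3 | R=3) = 0.049/0.327 = 0.14985.
P(R=0) = 0.066 + 0.056 + 0.072 + 0.098 = 0.292; P(S=3 | R=0) = 0.098/0.292 = 0.33562.
Difference = -0.1858.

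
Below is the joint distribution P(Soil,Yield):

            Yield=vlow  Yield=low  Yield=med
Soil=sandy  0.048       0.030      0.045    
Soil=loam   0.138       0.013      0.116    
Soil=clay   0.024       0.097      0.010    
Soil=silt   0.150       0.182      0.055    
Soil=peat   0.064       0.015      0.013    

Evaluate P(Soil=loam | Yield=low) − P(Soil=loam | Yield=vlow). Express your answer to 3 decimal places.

-0.287

P(Yield=low) = 0.030 + 0.013 + 0.097 + 0.182 + 0.015 = 0.337; P(Soil=loam | Yield=low) = 0.013/0.337 = 0.0386.
P(Yield=vlow) = 0.048 + 0.138 + 0.024 + 0.150 + 0.064 = 0.424; P(Soil=loam | Yield=vlow) = 0.138/0.424 = 0.3255.
Difference = -0.287.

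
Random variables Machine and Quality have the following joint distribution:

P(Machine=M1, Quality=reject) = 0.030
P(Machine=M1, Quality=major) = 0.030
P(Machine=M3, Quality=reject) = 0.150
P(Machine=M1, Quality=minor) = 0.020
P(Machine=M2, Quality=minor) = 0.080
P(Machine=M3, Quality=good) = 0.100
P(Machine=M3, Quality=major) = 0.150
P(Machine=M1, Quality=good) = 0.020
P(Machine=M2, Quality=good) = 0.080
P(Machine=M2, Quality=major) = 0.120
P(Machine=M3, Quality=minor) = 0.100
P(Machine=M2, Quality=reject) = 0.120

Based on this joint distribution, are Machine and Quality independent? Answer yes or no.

yes

Every cell satisfies P(Machine,Quality) = P(Machine)·P(Quality). For instance P(Machine=M1) = 0.100, P(Quality=reject) = 0.300, and 0.100×0.300 = 0.030 matches the joint entry. So Machine and Quality are independent.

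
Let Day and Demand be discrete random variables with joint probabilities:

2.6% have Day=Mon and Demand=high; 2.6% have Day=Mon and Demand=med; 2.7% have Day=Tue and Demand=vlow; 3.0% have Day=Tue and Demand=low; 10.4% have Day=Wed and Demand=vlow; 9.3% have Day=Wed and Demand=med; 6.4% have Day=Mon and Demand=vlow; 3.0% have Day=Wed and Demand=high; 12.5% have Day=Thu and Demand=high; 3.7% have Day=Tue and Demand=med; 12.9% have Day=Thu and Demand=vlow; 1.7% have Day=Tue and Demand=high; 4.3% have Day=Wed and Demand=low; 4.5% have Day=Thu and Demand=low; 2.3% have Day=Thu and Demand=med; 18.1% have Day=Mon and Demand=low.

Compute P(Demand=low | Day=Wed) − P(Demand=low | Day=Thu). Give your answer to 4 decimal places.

0.0195

P(Day=Wed) = 0.104 + 0.043 + 0.093 + 0.030 = 0.270; P(Demand=low | Day=Wed) = 0.043/0.270 = 0.15926.
P(Day=Thu) = 0.129 + 0.045 + 0.023 + 0.125 = 0.322; P(Demand=low | Day=Thu) = 0.045/0.322 = 0.13975.
Difference = 0.0195.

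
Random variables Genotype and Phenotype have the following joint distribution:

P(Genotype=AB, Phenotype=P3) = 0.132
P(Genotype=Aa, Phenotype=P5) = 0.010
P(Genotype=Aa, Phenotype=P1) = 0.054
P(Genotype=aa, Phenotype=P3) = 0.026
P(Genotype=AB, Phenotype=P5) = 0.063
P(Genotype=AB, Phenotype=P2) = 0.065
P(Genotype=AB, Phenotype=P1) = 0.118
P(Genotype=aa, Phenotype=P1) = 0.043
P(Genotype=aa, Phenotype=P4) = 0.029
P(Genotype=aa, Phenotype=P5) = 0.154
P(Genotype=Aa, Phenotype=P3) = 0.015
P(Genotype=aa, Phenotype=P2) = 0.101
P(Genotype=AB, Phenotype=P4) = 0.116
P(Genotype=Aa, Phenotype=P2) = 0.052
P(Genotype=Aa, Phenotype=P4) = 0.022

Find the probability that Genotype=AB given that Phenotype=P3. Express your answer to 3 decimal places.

P(Phenotype=P3) = 0.015 + 0.026 + 0.132 = 0.173.
P(Genotype=AB | Phenotype=P3) = 0.132/0.173 = 0.763.

0.763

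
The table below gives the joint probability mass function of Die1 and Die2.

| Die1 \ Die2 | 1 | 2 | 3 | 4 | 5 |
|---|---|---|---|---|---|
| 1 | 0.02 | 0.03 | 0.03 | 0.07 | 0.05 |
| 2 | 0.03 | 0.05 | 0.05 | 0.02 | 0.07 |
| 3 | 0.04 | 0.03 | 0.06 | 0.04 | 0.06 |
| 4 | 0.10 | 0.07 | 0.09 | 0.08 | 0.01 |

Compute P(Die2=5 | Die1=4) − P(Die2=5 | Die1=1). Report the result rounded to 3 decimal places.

P(Die1=4) = 0.10 + 0.07 + 0.09 + 0.08 + 0.01 = 0.35; P(Die2=5 | Die1=4) = 0.01/0.35 = 0.0286.
P(Die1=1) = 0.02 + 0.03 + 0.03 + 0.07 + 0.05 = 0.20; P(Die2=5 | Die1=1) = 0.05/0.20 = 0.2500.
Difference = -0.221.

-0.221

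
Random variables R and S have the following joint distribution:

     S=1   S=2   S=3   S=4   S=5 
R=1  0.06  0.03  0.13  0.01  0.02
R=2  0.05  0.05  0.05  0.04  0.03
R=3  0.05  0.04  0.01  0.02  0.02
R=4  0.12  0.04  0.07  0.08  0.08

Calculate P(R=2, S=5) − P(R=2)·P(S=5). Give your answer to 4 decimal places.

-0.0030

P(R=2) = 0.05 + 0.05 + 0.05 + 0.04 + 0.03 = 0.22.
P(S=5) = 0.02 + 0.03 + 0.02 + 0.08 = 0.15.
P(R=2, S=5) − P(R=2)P(S=5) = 0.03 − 0.22×0.15 = -0.0030.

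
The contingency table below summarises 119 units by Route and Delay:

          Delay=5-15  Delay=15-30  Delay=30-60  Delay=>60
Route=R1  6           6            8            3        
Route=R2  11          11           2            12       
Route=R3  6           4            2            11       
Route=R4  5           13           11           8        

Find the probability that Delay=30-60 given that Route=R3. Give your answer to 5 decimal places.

0.08696

Total with Route=R3: 6 + 4 + 2 + 11 = 23.
P(Delay=30-60 | Route=R3) = 2/23 = 0.08696.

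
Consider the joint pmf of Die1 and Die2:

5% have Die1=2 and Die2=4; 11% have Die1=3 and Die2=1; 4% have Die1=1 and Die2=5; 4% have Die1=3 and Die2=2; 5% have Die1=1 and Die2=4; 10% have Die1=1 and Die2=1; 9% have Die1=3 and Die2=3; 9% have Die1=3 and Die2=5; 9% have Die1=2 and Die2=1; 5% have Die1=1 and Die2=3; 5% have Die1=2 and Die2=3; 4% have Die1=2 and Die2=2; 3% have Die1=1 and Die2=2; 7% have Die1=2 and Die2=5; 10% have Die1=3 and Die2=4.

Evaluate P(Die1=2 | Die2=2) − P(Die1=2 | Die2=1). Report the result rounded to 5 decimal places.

0.06364

P(Die2=2) = 0.03 + 0.04 + 0.04 = 0.11; P(Die1=2 | Die2=2) = 0.04/0.11 = 0.363636.
P(Die2=1) = 0.10 + 0.09 + 0.11 = 0.30; P(Die1=2 | Die2=1) = 0.09/0.30 = 0.300000.
Difference = 0.06364.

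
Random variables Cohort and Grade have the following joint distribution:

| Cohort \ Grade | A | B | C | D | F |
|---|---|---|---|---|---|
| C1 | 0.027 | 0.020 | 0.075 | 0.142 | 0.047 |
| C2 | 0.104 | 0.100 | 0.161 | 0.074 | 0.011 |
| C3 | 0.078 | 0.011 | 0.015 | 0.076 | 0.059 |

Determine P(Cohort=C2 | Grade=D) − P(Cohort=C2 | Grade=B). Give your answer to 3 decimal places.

P(Grade=D) = 0.142 + 0.074 + 0.076 = 0.292; P(Cohort=C2 | Grade=D) = 0.074/0.292 = 0.2534.
P(Grade=B) = 0.020 + 0.100 + 0.011 = 0.131; P(Cohort=C2 | Grade=B) = 0.100/0.131 = 0.7634.
Difference = -0.510.

-0.510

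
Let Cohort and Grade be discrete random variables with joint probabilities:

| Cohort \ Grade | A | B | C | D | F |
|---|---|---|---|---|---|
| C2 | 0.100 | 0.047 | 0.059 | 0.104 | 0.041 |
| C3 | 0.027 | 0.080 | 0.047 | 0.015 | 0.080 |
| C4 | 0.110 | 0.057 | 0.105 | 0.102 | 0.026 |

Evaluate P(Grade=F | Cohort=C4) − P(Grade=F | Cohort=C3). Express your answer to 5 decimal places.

-0.25629

P(Cohort=C4) = 0.110 + 0.057 + 0.105 + 0.102 + 0.026 = 0.400; P(Grade=F | Cohort=C4) = 0.026/0.400 = 0.065000.
P(Cohort=C3) = 0.027 + 0.080 + 0.047 + 0.015 + 0.080 = 0.249; P(Grade=F | Cohort=C3) = 0.080/0.249 = 0.321285.
Difference = -0.25629.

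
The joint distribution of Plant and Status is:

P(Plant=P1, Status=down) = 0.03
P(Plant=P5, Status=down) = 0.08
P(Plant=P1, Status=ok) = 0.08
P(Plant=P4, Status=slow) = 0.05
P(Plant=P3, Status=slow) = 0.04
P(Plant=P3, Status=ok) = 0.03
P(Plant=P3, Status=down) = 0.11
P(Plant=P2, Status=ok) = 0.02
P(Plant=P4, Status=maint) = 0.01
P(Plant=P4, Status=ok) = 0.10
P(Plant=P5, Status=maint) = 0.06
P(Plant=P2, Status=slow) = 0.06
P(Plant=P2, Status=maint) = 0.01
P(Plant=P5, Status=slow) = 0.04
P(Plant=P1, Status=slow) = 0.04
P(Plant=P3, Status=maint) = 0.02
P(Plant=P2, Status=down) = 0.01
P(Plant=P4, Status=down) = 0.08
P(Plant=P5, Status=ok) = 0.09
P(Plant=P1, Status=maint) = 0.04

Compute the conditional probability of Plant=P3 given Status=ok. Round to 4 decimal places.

P(Status=ok) = 0.08 + 0.02 + 0.03 + 0.10 + 0.09 = 0.32.
P(Plant=P3 | Status=ok) = 0.03/0.32 = 0.0938.

0.0938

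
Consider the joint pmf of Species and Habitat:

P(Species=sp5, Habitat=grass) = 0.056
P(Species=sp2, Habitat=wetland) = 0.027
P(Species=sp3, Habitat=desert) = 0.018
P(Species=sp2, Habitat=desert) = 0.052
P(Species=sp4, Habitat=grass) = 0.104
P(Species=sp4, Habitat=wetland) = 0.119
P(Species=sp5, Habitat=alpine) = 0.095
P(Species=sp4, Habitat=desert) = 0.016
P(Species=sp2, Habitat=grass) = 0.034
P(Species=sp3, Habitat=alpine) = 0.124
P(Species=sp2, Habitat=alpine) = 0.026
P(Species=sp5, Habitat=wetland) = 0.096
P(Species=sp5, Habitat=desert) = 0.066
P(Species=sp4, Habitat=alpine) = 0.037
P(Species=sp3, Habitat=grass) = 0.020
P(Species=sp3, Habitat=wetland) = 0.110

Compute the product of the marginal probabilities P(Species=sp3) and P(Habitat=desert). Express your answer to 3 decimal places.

0.041

P(Species=sp3) = 0.020 + 0.110 + 0.018 + 0.124 = 0.272.
P(Habitat=desert) = 0.052 + 0.018 + 0.016 + 0.066 = 0.152.
Product: 0.272 × 0.152 = 0.041.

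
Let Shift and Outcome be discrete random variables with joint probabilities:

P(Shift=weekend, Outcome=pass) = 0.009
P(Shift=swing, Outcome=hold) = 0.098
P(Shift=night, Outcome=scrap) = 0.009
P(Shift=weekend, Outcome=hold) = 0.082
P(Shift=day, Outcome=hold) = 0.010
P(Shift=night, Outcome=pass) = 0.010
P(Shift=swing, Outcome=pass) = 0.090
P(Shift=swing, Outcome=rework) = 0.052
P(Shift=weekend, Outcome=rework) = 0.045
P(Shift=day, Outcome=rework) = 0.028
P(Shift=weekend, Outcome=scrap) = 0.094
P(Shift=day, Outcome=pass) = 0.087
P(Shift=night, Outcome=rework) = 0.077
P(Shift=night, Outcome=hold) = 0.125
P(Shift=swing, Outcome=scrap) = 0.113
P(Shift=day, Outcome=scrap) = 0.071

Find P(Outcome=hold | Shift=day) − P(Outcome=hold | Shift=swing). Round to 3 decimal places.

P(Shift=day) = 0.087 + 0.028 + 0.071 + 0.010 = 0.196; P(Outcome=hold | Shift=day) = 0.010/0.196 = 0.0510.
P(Shift=swing) = 0.090 + 0.052 + 0.113 + 0.098 = 0.353; P(Outcome=hold | Shift=swing) = 0.098/0.353 = 0.2776.
Difference = -0.227.

-0.227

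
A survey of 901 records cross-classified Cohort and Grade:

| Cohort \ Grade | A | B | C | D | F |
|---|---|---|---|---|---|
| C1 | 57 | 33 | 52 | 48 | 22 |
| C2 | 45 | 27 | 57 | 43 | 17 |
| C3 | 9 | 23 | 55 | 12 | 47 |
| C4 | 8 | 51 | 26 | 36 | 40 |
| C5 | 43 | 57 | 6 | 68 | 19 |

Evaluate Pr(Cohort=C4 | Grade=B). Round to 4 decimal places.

Total with Grade=B: 33 + 27 + 23 + 51 + 57 = 191.
P(Cohort=C4 | Grade=B) = 51/191 = 0.2670.

0.2670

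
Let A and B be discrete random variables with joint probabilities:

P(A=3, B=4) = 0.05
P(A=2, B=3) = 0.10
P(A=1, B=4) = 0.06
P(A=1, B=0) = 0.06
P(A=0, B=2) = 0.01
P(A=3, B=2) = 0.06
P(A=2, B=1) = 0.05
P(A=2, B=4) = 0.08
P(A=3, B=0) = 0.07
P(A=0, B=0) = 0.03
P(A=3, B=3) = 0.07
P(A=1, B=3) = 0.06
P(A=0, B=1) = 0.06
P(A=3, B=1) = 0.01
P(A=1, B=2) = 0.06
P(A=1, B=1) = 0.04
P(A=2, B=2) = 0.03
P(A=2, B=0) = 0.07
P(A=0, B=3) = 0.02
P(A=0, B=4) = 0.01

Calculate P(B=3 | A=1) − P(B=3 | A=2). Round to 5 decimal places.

-0.08874

P(A=1) = 0.06 + 0.04 + 0.06 + 0.06 + 0.06 = 0.28; P(B=3 | A=1) = 0.06/0.28 = 0.214286.
P(A=2) = 0.07 + 0.05 + 0.03 + 0.10 + 0.08 = 0.33; P(B=3 | A=2) = 0.10/0.33 = 0.303030.
Difference = -0.08874.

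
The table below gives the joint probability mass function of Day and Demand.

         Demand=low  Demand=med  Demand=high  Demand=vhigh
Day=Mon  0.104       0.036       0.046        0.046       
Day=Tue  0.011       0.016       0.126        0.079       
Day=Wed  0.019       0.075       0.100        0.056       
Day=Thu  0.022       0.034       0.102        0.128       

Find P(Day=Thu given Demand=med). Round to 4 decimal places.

P(Demand=med) = 0.036 + 0.016 + 0.075 + 0.034 = 0.161.
P(Day=Thu | Demand=med) = 0.034/0.161 = 0.2112.

0.2112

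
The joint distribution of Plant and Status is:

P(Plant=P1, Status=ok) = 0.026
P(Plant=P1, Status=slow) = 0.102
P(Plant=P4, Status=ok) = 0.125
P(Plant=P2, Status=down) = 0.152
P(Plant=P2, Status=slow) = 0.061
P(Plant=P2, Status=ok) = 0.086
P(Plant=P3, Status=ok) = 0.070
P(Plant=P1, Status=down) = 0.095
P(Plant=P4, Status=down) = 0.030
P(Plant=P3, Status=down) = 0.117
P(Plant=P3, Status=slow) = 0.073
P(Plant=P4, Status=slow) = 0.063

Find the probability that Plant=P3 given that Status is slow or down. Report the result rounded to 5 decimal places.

0.27417

P(Status=slow) = 0.102 + 0.061 + 0.073 + 0.063 = 0.299.
P(Status=down) = 0.095 + 0.152 + 0.117 + 0.030 = 0.394.
P(Status ∈ {slow, down}) = 0.299 + 0.394 = 0.693; P(Plant=P3, Status ∈ {slow, down}) = 0.073 + 0.117 = 0.190.
P(Plant=P3 | Status ∈ {slow, down}) = 0.190/0.693 = 0.27417.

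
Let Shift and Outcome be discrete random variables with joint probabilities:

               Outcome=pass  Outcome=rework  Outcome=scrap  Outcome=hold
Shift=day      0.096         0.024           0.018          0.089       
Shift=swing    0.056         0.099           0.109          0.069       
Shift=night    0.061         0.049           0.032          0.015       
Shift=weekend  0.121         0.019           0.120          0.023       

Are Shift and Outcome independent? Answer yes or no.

no

P(Shift=swing) = 0.333 and P(Outcome=pass) = 0.334, so their product is 0.11122, but P(Shift=swing, Outcome=pass) = 0.056. Since these differ, Shift and Outcome are not independent.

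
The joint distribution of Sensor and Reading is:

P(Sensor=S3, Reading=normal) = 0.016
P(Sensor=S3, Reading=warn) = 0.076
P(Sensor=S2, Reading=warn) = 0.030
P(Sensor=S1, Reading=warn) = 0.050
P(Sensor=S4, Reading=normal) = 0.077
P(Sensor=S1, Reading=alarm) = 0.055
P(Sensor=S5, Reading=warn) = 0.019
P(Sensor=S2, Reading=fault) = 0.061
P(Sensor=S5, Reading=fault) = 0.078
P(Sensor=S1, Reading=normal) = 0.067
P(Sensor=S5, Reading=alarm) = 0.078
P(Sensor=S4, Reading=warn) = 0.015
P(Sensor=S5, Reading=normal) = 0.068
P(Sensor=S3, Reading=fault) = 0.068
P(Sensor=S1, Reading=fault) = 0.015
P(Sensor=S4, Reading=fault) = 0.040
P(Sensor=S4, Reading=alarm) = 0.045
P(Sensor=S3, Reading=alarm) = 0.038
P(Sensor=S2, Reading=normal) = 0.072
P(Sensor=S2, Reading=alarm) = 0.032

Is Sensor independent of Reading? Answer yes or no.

P(Sensor=S3) = 0.198 and P(Reading=normal) = 0.300, so their product is 0.05940, but P(Sensor=S3, Reading=normal) = 0.016. Since these differ, Sensor and Reading are not independent.

no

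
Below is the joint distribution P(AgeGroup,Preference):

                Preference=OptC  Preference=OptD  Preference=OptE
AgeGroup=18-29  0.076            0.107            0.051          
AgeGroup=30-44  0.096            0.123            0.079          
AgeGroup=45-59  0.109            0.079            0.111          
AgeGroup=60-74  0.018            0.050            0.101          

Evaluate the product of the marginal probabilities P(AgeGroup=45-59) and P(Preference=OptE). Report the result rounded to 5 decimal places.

P(AgeGroup=45-59) = 0.109 + 0.079 + 0.111 = 0.299.
P(Preference=OptE) = 0.051 + 0.079 + 0.111 + 0.101 = 0.342.
Product: 0.299 × 0.342 = 0.10226.

0.10226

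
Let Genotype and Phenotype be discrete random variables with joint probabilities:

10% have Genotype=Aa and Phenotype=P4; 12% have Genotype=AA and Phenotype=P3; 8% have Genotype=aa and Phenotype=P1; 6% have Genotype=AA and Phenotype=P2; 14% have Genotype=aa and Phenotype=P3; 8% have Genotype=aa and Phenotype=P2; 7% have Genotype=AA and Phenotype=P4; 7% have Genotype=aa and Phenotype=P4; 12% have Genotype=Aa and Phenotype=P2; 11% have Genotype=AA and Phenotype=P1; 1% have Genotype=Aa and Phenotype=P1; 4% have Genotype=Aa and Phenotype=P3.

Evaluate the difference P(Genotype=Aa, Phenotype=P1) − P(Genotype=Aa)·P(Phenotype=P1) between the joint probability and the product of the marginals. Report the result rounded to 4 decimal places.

P(Genotype=Aa) = 0.01 + 0.12 + 0.04 + 0.10 = 0.27.
P(Phenotype=P1) = 0.11 + 0.01 + 0.08 = 0.20.
P(Genotype=Aa, Phenotype=P1) − P(Genotype=Aa)P(Phenotype=P1) = 0.01 − 0.27×0.20 = -0.0440.

-0.0440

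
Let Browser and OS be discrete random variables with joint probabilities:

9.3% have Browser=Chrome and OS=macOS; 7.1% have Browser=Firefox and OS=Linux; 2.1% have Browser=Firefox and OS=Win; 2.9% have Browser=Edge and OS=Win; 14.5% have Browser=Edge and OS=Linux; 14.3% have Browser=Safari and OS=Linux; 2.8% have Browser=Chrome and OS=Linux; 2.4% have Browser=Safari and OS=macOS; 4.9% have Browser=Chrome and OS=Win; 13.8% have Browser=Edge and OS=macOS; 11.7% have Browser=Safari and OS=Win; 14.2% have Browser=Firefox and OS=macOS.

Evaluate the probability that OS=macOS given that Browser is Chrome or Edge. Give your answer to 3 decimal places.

P(Browser=Chrome) = 0.049 + 0.093 + 0.028 = 0.170.
P(Browser=Edge) = 0.029 + 0.138 + 0.145 = 0.312.
P(Browser ∈ {Chrome, Edge}) = 0.170 + 0.312 = 0.482; P(OS=macOS, Browser ∈ {Chrome, Edge}) = 0.093 + 0.138 = 0.231.
P(OS=macOS | Browser ∈ {Chrome, Edge}) = 0.231/0.482 = 0.479.

0.479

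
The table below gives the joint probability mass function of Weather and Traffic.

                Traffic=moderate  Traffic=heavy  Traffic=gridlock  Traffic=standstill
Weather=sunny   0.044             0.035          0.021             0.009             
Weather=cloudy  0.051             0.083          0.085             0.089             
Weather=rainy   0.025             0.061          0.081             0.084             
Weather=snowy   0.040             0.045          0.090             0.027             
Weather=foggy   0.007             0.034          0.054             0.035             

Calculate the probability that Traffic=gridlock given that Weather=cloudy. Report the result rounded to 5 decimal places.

0.27597

P(Weather=cloudy) = 0.051 + 0.083 + 0.085 + 0.089 = 0.308.
P(Traffic=gridlock | Weather=cloudy) = 0.085/0.308 = 0.27597.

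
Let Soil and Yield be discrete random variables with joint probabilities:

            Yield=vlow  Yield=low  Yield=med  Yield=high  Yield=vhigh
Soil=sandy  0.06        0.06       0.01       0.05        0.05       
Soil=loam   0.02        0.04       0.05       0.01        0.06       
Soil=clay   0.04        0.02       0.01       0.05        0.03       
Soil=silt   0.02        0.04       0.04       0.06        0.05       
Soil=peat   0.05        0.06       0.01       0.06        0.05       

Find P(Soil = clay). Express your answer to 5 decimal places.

0.15000

P(Soil=clay) = 0.04 + 0.02 + 0.01 + 0.05 + 0.03 = 0.15.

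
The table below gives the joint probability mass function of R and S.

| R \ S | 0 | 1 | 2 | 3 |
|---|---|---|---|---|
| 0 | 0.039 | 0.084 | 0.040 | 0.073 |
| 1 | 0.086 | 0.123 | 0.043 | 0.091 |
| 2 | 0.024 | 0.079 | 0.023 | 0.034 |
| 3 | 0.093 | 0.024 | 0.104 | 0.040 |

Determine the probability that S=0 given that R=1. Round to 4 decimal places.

0.2507

P(R=1) = 0.086 + 0.123 + 0.043 + 0.091 = 0.343.
P(S=0 | R=1) = 0.086/0.343 = 0.2507.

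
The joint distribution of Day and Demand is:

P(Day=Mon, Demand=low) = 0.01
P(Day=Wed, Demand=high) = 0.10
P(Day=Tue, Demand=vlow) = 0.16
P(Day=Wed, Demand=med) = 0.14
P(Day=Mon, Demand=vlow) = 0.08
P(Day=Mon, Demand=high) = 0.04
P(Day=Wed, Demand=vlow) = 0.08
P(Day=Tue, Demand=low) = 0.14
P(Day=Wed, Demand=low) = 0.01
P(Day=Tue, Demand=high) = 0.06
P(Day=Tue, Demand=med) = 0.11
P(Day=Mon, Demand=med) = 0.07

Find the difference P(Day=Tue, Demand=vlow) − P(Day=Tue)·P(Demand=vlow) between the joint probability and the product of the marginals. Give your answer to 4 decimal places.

0.0096

P(Day=Tue) = 0.16 + 0.14 + 0.11 + 0.06 = 0.47.
P(Demand=vlow) = 0.08 + 0.16 + 0.08 = 0.32.
P(Day=Tue, Demand=vlow) − P(Day=Tue)P(Demand=vlow) = 0.16 − 0.47×0.32 = 0.0096.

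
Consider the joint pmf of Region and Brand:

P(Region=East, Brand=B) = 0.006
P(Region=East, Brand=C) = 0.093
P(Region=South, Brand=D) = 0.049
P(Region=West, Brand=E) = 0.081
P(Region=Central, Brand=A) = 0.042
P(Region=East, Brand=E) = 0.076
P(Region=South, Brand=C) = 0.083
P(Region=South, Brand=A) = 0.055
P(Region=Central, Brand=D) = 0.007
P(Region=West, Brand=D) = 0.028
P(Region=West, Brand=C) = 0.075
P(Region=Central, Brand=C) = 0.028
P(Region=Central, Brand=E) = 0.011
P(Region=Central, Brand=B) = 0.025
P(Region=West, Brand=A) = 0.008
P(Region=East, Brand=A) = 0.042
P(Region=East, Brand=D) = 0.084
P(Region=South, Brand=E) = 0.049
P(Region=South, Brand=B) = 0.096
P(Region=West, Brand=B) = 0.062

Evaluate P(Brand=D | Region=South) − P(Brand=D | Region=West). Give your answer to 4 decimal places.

0.0374

P(Region=South) = 0.055 + 0.096 + 0.083 + 0.049 + 0.049 = 0.332; P(Brand=D | Region=South) = 0.049/0.332 = 0.14759.
P(Region=West) = 0.008 + 0.062 + 0.075 + 0.028 + 0.081 = 0.254; P(Brand=D | Region=West) = 0.028/0.254 = 0.11024.
Difference = 0.0374.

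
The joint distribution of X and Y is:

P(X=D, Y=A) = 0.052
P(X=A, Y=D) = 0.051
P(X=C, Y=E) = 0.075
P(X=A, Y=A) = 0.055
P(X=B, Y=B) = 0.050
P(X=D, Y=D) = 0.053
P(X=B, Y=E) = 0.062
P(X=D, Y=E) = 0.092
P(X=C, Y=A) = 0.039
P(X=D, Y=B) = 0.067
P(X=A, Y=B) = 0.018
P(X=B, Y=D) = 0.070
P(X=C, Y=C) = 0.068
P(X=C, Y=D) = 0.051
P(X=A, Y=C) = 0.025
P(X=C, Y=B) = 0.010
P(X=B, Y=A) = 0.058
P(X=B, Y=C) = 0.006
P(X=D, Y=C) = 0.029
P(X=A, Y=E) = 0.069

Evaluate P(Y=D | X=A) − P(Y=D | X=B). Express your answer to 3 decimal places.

P(X=A) = 0.055 + 0.018 + 0.025 + 0.051 + 0.069 = 0.218; P(Y=D | X=A) = 0.051/0.218 = 0.2339.
P(X=B) = 0.058 + 0.050 + 0.006 + 0.070 + 0.062 = 0.246; P(Y=D | X=B) = 0.070/0.246 = 0.2846.
Difference = -0.051.

-0.051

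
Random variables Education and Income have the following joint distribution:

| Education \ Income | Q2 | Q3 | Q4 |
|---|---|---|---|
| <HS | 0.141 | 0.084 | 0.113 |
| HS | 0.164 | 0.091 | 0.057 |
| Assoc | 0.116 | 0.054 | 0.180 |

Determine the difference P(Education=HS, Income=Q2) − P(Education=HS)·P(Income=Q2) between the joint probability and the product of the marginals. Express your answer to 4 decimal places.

0.0326

P(Education=HS) = 0.164 + 0.091 + 0.057 = 0.312.
P(Income=Q2) = 0.141 + 0.164 + 0.116 = 0.421.
P(Education=HS, Income=Q2) − P(Education=HS)P(Income=Q2) = 0.164 − 0.312×0.421 = 0.0326.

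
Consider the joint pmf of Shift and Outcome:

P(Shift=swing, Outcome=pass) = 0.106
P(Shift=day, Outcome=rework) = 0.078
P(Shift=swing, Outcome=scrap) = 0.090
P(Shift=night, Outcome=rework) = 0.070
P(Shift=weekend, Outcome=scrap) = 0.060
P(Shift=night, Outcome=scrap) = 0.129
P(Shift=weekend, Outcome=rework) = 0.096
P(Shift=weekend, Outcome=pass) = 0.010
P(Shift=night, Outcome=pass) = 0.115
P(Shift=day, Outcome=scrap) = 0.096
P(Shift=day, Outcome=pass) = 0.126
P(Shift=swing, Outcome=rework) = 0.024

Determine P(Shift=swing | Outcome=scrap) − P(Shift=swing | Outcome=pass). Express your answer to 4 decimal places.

-0.0569

P(Outcome=scrap) = 0.096 + 0.090 + 0.129 + 0.060 = 0.375; P(Shift=swing | Outcome=scrap) = 0.090/0.375 = 0.24000.
P(Outcome=pass) = 0.126 + 0.106 + 0.115 + 0.010 = 0.357; P(Shift=swing | Outcome=pass) = 0.106/0.357 = 0.29692.
Difference = -0.0569.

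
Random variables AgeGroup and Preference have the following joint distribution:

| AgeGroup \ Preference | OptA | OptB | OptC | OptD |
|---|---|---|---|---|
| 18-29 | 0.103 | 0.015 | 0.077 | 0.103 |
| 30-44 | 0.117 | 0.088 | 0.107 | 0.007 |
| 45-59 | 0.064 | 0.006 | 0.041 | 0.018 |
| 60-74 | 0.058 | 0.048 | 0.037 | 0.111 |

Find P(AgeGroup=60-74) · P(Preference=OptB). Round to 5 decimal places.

P(AgeGroup=60-74) = 0.058 + 0.048 + 0.037 + 0.111 = 0.254.
P(Preference=OptB) = 0.015 + 0.088 + 0.006 + 0.048 = 0.157.
Product: 0.254 × 0.157 = 0.03988.

0.03988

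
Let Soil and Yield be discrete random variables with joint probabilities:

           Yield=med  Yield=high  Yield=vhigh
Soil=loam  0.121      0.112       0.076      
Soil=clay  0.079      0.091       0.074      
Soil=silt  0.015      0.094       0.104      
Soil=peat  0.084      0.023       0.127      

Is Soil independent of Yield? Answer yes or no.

P(Soil=peat) = 0.234 and P(Yield=high) = 0.320, so their product is 0.07488, but P(Soil=peat, Yield=high) = 0.023. Since these differ, Soil and Yield are not independent.

no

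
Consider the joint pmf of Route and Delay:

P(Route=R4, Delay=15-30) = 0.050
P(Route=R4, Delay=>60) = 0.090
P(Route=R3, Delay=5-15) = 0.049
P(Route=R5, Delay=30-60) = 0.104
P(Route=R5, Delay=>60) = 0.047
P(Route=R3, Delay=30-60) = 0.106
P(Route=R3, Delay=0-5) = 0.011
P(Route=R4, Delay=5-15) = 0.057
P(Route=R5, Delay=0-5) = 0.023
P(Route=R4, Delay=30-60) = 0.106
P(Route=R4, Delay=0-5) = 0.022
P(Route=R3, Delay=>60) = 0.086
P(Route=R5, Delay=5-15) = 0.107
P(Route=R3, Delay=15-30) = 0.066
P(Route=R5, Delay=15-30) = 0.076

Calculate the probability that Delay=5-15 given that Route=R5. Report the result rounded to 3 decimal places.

P(Route=R5) = 0.023 + 0.107 + 0.076 + 0.104 + 0.047 = 0.357.
P(Delay=5-15 | Route=R5) = 0.107/0.357 = 0.300.

0.300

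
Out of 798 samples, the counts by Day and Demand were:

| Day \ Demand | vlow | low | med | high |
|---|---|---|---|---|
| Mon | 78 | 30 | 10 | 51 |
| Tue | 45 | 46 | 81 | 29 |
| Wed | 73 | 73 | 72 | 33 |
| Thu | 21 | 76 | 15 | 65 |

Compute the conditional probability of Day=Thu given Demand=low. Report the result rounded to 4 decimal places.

Total with Demand=low: 30 + 46 + 73 + 76 = 225.
P(Day=Thu | Demand=low) = 76/225 = 0.3378.

0.3378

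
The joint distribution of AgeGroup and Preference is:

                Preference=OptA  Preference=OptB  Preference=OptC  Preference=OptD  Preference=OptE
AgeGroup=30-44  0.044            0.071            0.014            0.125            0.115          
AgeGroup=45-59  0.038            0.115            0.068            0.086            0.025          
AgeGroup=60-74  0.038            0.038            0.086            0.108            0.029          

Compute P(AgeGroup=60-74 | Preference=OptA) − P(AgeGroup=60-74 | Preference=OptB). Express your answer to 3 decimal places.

P(Preference=OptA) = 0.044 + 0.038 + 0.038 = 0.120; P(AgeGroup=60-74 | Preference=OptA) = 0.038/0.120 = 0.3167.
P(Preference=OptB) = 0.071 + 0.115 + 0.038 = 0.224; P(AgeGroup=60-74 | Preference=OptB) = 0.038/0.224 = 0.1696.
Difference = 0.147.

0.147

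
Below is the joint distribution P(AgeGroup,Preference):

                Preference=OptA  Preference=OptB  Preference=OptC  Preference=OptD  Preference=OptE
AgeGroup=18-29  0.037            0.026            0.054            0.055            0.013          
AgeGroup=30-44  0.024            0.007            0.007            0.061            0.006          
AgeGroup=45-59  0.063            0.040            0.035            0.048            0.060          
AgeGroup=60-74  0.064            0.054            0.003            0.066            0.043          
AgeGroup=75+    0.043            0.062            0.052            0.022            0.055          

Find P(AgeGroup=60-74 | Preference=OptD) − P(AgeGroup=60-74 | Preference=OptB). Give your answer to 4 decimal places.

-0.0238

P(Preference=OptD) = 0.055 + 0.061 + 0.048 + 0.066 + 0.022 = 0.252; P(AgeGroup=60-74 | Preference=OptD) = 0.066/0.252 = 0.26190.
P(Preference=OptB) = 0.026 + 0.007 + 0.040 + 0.054 + 0.062 = 0.189; P(AgeGroup=60-74 | Preference=OptB) = 0.054/0.189 = 0.28571.
Difference = -0.0238.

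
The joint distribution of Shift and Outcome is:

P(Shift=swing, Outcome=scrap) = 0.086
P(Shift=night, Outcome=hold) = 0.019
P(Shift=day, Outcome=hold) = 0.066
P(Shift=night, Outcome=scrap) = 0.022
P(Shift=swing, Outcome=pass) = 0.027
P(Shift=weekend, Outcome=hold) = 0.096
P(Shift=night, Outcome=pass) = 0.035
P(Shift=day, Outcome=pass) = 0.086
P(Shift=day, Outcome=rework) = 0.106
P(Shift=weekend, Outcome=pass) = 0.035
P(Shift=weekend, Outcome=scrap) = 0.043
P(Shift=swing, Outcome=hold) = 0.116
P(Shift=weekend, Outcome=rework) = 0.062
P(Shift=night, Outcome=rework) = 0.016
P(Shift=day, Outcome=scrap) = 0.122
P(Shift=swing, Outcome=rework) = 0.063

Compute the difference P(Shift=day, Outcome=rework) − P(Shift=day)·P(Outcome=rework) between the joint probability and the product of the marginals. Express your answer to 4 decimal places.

0.0121

P(Shift=day) = 0.086 + 0.106 + 0.122 + 0.066 = 0.380.
P(Outcome=rework) = 0.106 + 0.063 + 0.016 + 0.062 = 0.247.
P(Shift=day, Outcome=rework) − P(Shift=day)P(Outcome=rework) = 0.106 − 0.380×0.247 = 0.0121.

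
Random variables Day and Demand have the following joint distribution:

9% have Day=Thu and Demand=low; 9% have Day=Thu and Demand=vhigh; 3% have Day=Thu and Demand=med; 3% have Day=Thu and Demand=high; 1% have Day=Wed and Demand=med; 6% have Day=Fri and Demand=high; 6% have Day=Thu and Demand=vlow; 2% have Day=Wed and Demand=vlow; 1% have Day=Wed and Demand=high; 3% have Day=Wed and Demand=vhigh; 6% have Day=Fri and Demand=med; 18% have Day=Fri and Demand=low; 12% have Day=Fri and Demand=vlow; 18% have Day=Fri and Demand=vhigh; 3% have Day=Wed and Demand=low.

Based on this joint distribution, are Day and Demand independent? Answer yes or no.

yes

Every cell satisfies P(Day,Demand) = P(Day)·P(Demand). For instance P(Day=Fri) = 0.60, P(Demand=high) = 0.10, and 0.60×0.10 = 0.06 matches the joint entry. So Day and Demand are independent.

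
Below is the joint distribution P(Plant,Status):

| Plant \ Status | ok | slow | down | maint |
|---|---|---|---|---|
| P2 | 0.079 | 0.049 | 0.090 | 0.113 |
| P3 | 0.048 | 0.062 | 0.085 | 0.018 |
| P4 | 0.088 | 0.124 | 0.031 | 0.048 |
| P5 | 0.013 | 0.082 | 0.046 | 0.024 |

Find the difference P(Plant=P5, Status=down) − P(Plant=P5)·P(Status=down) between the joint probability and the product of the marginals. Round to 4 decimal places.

P(Plant=P5) = 0.013 + 0.082 + 0.046 + 0.024 = 0.165.
P(Status=down) = 0.090 + 0.085 + 0.031 + 0.046 = 0.252.
P(Plant=P5, Status=down) − P(Plant=P5)P(Status=down) = 0.046 − 0.165×0.252 = 0.0044.

0.0044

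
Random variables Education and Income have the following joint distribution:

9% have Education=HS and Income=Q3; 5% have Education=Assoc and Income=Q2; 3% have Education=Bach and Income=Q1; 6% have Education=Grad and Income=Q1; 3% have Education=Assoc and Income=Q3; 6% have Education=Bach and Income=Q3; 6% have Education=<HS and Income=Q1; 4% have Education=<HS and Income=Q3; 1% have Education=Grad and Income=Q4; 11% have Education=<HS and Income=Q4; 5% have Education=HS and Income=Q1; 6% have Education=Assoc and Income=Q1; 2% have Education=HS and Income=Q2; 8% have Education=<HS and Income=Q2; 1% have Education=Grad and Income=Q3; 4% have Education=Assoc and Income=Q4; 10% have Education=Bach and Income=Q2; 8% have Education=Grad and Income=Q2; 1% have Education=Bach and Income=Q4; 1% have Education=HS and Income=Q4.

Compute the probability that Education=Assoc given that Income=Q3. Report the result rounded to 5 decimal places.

P(Income=Q3) = 0.04 + 0.09 + 0.03 + 0.06 + 0.01 = 0.23.
P(Education=Assoc | Income=Q3) = 0.03/0.23 = 0.13043.

0.13043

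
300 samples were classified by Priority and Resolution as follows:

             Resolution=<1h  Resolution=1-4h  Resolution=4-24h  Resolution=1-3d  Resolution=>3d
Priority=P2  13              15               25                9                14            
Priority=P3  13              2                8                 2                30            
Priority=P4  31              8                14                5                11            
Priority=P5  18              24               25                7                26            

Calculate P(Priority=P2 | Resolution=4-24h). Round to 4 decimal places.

Total with Resolution=4-24h: 25 + 8 + 14 + 25 = 72.
P(Priority=P2 | Resolution=4-24h) = 25/72 = 0.3472.

0.3472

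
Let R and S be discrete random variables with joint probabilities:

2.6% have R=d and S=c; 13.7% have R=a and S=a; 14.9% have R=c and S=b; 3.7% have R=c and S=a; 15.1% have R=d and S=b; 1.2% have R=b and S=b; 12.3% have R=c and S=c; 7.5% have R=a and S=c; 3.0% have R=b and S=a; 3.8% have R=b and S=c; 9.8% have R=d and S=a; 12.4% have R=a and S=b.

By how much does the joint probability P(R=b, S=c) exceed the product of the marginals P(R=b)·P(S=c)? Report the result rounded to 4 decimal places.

P(R=b) = 0.030 + 0.012 + 0.038 = 0.080.
P(S=c) = 0.075 + 0.038 + 0.123 + 0.026 = 0.262.
P(R=b, S=c) − P(R=b)P(S=c) = 0.038 − 0.080×0.262 = 0.0170.

0.0170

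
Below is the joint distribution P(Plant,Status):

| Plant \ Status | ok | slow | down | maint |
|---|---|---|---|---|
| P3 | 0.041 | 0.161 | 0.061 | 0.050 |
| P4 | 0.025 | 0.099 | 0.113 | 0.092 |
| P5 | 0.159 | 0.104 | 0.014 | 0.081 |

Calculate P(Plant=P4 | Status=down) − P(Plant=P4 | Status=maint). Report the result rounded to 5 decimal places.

0.18851

P(Status=down) = 0.061 + 0.113 + 0.014 = 0.188; P(Plant=P4 | Status=down) = 0.113/0.188 = 0.601064.
P(Status=maint) = 0.050 + 0.092 + 0.081 = 0.223; P(Plant=P4 | Status=maint) = 0.092/0.223 = 0.412556.
Difference = 0.18851.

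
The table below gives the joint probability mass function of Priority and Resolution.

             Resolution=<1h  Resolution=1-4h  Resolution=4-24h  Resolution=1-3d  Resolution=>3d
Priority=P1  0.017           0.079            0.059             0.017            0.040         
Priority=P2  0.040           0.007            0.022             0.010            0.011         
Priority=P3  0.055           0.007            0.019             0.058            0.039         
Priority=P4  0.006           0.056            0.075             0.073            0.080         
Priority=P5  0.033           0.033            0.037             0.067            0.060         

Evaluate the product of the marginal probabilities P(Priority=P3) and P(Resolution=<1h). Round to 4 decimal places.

P(Priority=P3) = 0.055 + 0.007 + 0.019 + 0.058 + 0.039 = 0.178.
P(Resolution=<1h) = 0.017 + 0.040 + 0.055 + 0.006 + 0.033 = 0.151.
Product: 0.178 × 0.151 = 0.0269.

0.0269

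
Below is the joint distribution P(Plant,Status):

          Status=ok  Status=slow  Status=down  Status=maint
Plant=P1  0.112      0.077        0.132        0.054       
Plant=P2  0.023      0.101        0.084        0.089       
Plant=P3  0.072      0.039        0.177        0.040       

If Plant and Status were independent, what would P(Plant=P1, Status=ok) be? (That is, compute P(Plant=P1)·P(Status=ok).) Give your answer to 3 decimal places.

P(Plant=P1) = 0.112 + 0.077 + 0.132 + 0.054 = 0.375.
P(Status=ok) = 0.112 + 0.023 + 0.072 = 0.207.
Product: 0.375 × 0.207 = 0.078.

0.078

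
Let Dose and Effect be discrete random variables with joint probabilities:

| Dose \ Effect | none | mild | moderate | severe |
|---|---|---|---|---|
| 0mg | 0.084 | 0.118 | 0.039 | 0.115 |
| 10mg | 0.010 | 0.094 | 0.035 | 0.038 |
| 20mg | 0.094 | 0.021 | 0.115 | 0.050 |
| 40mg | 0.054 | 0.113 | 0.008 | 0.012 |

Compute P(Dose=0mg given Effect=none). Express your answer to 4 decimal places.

P(Effect=none) = 0.084 + 0.010 + 0.094 + 0.054 = 0.242.
P(Dose=0mg | Effect=none) = 0.084/0.242 = 0.3471.

0.3471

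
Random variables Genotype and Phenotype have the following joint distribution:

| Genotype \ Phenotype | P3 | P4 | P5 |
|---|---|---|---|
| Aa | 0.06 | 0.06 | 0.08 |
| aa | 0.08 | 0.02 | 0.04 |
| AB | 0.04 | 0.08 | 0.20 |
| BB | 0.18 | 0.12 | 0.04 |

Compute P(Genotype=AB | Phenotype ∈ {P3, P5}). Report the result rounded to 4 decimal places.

P(Phenotype=P3) = 0.06 + 0.08 + 0.04 + 0.18 = 0.36.
P(Phenotype=P5) = 0.08 + 0.04 + 0.20 + 0.04 = 0.36.
P(Phenotype ∈ {P3, P5}) = 0.36 + 0.36 = 0.72; P(Genotype=AB, Phenotype ∈ {P3, P5}) = 0.04 + 0.20 = 0.24.
P(Genotype=AB | Phenotype ∈ {P3, P5}) = 0.24/0.72 = 0.3333.

0.3333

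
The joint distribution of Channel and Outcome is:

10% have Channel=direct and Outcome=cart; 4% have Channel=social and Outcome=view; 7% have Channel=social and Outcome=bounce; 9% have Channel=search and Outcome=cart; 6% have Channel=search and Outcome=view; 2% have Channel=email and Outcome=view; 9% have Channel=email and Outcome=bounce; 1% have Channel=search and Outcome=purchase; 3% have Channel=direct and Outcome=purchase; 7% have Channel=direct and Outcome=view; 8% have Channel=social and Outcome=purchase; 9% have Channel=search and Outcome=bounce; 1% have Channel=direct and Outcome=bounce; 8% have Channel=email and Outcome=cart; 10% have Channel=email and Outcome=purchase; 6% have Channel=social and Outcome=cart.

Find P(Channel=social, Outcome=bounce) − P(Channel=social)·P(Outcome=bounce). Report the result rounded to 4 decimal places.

P(Channel=social) = 0.07 + 0.04 + 0.06 + 0.08 = 0.25.
P(Outcome=bounce) = 0.09 + 0.09 + 0.07 + 0.01 = 0.26.
P(Channel=social, Outcome=bounce) − P(Channel=social)P(Outcome=bounce) = 0.07 − 0.25×0.26 = 0.0050.

0.0050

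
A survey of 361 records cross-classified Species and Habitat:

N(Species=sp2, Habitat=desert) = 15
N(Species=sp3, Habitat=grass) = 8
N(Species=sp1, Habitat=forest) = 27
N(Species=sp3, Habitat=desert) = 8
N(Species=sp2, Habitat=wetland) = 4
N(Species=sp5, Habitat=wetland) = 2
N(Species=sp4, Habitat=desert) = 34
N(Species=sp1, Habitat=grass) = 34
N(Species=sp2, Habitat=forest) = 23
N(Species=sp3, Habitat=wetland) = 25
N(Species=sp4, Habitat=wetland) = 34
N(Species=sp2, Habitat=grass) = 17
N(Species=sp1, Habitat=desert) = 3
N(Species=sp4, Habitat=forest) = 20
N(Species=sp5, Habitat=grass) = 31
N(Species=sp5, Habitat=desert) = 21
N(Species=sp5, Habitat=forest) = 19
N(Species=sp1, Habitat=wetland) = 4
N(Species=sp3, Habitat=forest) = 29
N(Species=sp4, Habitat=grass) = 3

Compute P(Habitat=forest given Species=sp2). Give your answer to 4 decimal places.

Total with Species=sp2: 23 + 17 + 4 + 15 = 59.
P(Habitat=forest | Species=sp2) = 23/59 = 0.3898.

0.3898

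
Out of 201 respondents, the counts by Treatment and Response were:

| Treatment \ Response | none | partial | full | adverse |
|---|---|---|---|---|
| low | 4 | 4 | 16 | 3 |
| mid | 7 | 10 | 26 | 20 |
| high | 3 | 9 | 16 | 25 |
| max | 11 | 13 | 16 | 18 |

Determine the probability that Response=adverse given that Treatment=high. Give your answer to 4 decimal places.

0.4717

Total with Treatment=high: 3 + 9 + 16 + 25 = 53.
P(Response=adverse | Treatment=high) = 25/53 = 0.4717.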